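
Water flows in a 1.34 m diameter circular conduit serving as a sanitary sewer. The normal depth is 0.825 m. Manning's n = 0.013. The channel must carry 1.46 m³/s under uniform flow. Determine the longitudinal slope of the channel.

S = 0.0016

For a circular section of diameter D = 1.34 m at depth y = 0.825 m, the central angle is θ = 2 arccos(1 − 2y/D) = 3.609 rad. Then A = (D²/8)(θ − sin θ) = 0.911 m² and P = Dθ/2 = 2.418 m.
Hydraulic radius R = A/P = 0.911/2.418 = 0.3768 m.
From Manning's equation, S = [nQ / (1 A R^(2/3))]² = [0.013 × 1.46 / (1 × 0.911 × 0.3768^(2/3))]² = 0.0016.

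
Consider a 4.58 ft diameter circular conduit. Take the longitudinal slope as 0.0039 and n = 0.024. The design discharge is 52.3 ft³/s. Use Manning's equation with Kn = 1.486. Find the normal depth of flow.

y_n = 2.96 ft

Manning's equation rearranged: A R^(2/3) = nQ / (1.486·√S) = 0.024 × 52.3 / (1.486 × √0.0039) = 13.53.
Try y = 3.73 ft: A R^(2/3) = 17.93 — high.
Try y = 2.96 ft: A R^(2/3) = 13.53 — matches.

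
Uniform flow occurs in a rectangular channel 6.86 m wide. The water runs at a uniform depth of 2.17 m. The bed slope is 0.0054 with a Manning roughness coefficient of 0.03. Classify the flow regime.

subcritical

Flow area A = b·y = 6.86 × 2.17 = 14.89 m². Wetted perimeter P = b + 2y = 6.86 + 2×2.17 = 11.2 m.
Hydraulic radius R = A/P = 14.89/11.2 = 1.329 m.
V = (1/n) R^(2/3) √S = (1/0.03) × 1.329^(2/3) × √0.0054 = 2.961 m/s. Hydraulic depth D_h = A/T = 14.89/6.86 = 2.17 m.
Froude number Fr = V/√(g·D_h) = 2.961/√(9.81×2.17) = 0.642, which is less than 1, so the flow is subcritical.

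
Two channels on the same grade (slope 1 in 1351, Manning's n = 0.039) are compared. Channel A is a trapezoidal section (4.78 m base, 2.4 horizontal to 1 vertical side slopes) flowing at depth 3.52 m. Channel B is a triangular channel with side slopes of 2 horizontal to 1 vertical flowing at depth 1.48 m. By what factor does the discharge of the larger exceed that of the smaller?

22.3

Channel A: With bottom width b = 4.78 m and side slope z = 2.4: A = (b + zy)y = (4.78 + 2.4×3.52)×3.52 = 46.56 m²; P = b + 2y√(1+z²) = 4.78 + 2×3.52×2.6 = 23.08 m. Hydraulic radius R = A/P = 46.56/23.08 = 2.017 m. Q_A = (1/0.039)·46.56·2.017^(2/3)·√0.0007402 = 51.86 m³/s.
Channel B: For a triangular section with side slope z = 2: A = zy² = 2×1.48² = 4.381 m²; P = 2y√(1+z²) = 2×1.48×2.236 = 6.619 m. Hydraulic radius R = A/P = 4.381/6.619 = 0.6619 m. Q_B = (1/0.039)·4.381·0.6619^(2/3)·√0.0007402 = 2.321 m³/s.
The larger discharge is 51.86 m³/s and the smaller is 2.321 m³/s; the ratio is 22.3.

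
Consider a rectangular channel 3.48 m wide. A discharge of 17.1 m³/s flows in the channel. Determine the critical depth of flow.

For a rectangular channel, critical depth y_c = (q²/g)^(1/3) where q = Q/b = 17.1/3.48 = 4.914 m²/s.
So y_c = (4.914²/9.81)^(1/3) = 1.35 m.

y_c = 1.35 m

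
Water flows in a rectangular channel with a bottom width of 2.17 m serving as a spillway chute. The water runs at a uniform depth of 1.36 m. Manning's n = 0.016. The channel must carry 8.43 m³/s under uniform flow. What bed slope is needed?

S = 0.0041

Flow area A = b·y = 2.17 × 1.36 = 2.951 m². Wetted perimeter P = b + 2y = 2.17 + 2×1.36 = 4.89 m.
Hydraulic radius R = A/P = 2.951/4.89 = 0.6035 m.
From Manning's equation, S = [nQ / (1 A R^(2/3))]² = [0.016 × 8.43 / (1 × 2.951 × 0.6035^(2/3))]² = 0.0041.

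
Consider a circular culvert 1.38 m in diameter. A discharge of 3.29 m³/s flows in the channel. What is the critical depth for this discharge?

y_c = 0.965 m

At critical depth, Q² T / (g A³) = 1, i.e. A³/T = Q²/g = 3.29²/9.81 = 1.103.
Try y = 1.23 m: A³/T = 3.247 — too large.
Try y = 0.965 m: A³/T = 1.101 — close enough.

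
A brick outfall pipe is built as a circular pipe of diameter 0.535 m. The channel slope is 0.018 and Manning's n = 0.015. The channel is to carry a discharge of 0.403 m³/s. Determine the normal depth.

Manning's equation rearranged: A R^(2/3) = nQ / (1·√S) = 0.015 × 0.403 / (√0.018) = 0.04506.
Try y = 0.272 m: A R^(2/3) = 0.03024 — low.
Try y = 0.351 m: A R^(2/3) = 0.04506 — close enough.

y_n = 0.351 m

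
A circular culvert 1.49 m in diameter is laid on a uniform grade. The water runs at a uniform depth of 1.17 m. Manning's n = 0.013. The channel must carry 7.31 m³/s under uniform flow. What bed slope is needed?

S = 0.012

For a circular section of diameter D = 1.49 m at depth y = 1.17 m, the central angle is θ = 2 arccos(1 − 2y/D) = 4.356 rad. Then A = (D²/8)(θ − sin θ) = 1.469 m² and P = Dθ/2 = 3.245 m.
Hydraulic radius R = A/P = 1.469/3.245 = 0.4526 m.
From Manning's equation, S = [nQ / (1 A R^(2/3))]² = [0.013 × 7.31 / (1 × 1.469 × 0.4526^(2/3))]² = 0.012.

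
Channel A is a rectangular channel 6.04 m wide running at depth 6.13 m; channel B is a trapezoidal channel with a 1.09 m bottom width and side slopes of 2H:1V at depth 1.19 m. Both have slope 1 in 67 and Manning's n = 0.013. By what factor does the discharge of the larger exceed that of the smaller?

19.2

Channel A: Flow area A = b·y = 6.04 × 6.13 = 37.03 m². Wetted perimeter P = b + 2y = 6.04 + 2×6.13 = 18.3 m. Hydraulic radius R = A/P = 37.03/18.3 = 2.023 m. Q_A = (1/0.013)·37.03·2.023^(2/3)·√0.01493 = 556.6 m³/s.
Channel B: With bottom width b = 1.09 m and side slope z = 2: A = (b + zy)y = (1.09 + 2×1.19)×1.19 = 4.129 m²; P = b + 2y√(1+z²) = 1.09 + 2×1.19×2.236 = 6.412 m. Hydraulic radius R = A/P = 4.129/6.412 = 0.644 m. Q_B = (1/0.013)·4.129·0.644^(2/3)·√0.01493 = 28.94 m³/s.
The larger discharge is 556.6 m³/s and the smaller is 28.94 m³/s; the ratio is 19.2.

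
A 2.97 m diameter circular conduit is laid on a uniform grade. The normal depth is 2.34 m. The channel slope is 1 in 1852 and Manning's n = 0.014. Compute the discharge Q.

For a circular section of diameter D = 2.97 m at depth y = 2.34 m, the central angle is θ = 2 arccos(1 − 2y/D) = 4.369 rad. Then A = (D²/8)(θ − sin θ) = 5.855 m² and P = Dθ/2 = 6.487 m.
Hydraulic radius R = A/P = 5.855/6.487 = 0.9025 m.
Manning's equation: Q = (1/n) A R^(2/3) S^(1/2) = (1/0.014) × 5.855 × 0.9025^(2/3) × 0.00054^(1/2) = 9.08 m³/s.

Q = 9.08 m³/s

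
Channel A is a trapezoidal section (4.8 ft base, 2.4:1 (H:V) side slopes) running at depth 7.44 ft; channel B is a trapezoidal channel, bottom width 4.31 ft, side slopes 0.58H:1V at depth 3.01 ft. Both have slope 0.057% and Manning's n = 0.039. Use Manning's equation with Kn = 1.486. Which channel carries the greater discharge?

channel A

Channel A: With bottom width b = 4.8 ft and side slope z = 2.4: A = (b + zy)y = (4.8 + 2.4×7.44)×7.44 = 168.6 ft²; P = b + 2y√(1+z²) = 4.8 + 2×7.44×2.6 = 43.49 ft. Hydraulic radius R = A/P = 168.6/43.49 = 3.876 ft. Q_A = (1.486/0.039)·168.6·3.876^(2/3)·√0.00057 = 378.4 ft³/s.
Channel B: With bottom width b = 4.31 ft and side slope z = 0.58: A = (b + zy)y = (4.31 + 0.58×3.01)×3.01 = 18.23 ft²; P = b + 2y√(1+z²) = 4.31 + 2×3.01×1.156 = 11.27 ft. Hydraulic radius R = A/P = 18.23/11.27 = 1.617 ft. Q_B = (1.486/0.039)·18.23·1.617^(2/3)·√0.00057 = 22.85 ft³/s.
Q_A = 378.4 ft³/s vs Q_B = 22.85 ft³/s, so channel A carries more.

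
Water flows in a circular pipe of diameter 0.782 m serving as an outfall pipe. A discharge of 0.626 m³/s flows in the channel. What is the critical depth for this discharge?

y_c = 0.484 m

At critical depth, Q² T / (g A³) = 1, i.e. A³/T = Q²/g = 0.626²/9.81 = 0.03995.
Try y = 0.434 m: A³/T = 0.02638 — short.
Try y = 0.576 m: A³/T = 0.07916 — over.
Try y = 0.484 m: A³/T = 0.04005 — matches.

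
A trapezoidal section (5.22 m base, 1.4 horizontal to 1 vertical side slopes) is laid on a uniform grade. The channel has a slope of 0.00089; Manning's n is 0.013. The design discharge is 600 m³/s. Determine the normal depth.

Manning's equation rearranged: A R^(2/3) = nQ / (1·√S) = 0.013 × 600 / (√0.00089) = 261.5.
Trying y = 5.06 m: A R^(2/3) = 122.2 — too small.
Trying y = 8.09 m: A R^(2/3) = 340.1 — too large.
Trying y = 7.19 m: A R^(2/3) = 261.4 — ≈ 261.5.

y_n = 7.19 m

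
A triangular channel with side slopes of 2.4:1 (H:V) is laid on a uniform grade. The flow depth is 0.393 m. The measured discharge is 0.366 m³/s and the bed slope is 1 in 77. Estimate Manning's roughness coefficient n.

For a triangular section with side slope z = 2.4: A = zy² = 2.4×0.393² = 0.3707 m²; P = 2y√(1+z²) = 2×0.393×2.6 = 2.044 m.
Hydraulic radius R = A/P = 0.3707/2.044 = 0.1814 m.
Rearranging Manning's equation: n = (1/Q) A R^(2/3) S^(1/2) = (1/0.366) × 0.3707 × 0.1814^(2/3) × √0.01299 = 0.037.

n = 0.037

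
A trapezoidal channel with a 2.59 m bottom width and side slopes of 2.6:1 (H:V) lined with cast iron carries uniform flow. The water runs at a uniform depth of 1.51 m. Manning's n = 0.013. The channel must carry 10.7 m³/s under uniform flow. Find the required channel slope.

S = 0.000232

With bottom width b = 2.59 m and side slope z = 2.6: A = (b + zy)y = (2.59 + 2.6×1.51)×1.51 = 9.839 m²; P = b + 2y√(1+z²) = 2.59 + 2×1.51×2.786 = 11 m.
Hydraulic radius R = A/P = 9.839/11 = 0.8942 m.
From Manning's equation, S = [nQ / (1 A R^(2/3))]² = [0.013 × 10.7 / (1 × 9.839 × 0.8942^(2/3))]² = 0.000232.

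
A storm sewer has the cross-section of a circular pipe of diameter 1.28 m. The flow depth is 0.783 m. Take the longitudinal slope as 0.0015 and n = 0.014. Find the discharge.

For a circular section of diameter D = 1.28 m at depth y = 0.783 m, the central angle is θ = 2 arccos(1 − 2y/D) = 3.592 rad. Then A = (D²/8)(θ − sin θ) = 0.8249 m² and P = Dθ/2 = 2.299 m.
Hydraulic radius R = A/P = 0.8249/2.299 = 0.3588 m.
Manning's equation: Q = (1/n) A R^(2/3) S^(1/2) = (1/0.014) × 0.8249 × 0.3588^(2/3) × 0.0015^(1/2) = 1.15 m³/s.

Q = 1.15 m³/s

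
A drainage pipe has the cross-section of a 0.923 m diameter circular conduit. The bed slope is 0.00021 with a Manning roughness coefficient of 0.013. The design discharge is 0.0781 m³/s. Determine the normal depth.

Manning's equation rearranged: A R^(2/3) = nQ / (1·√S) = 0.013 × 0.0781 / (√0.00021) = 0.07006.
Trying y = 0.23 m: A R^(2/3) = 0.03426 — low.
Trying y = 0.394 m: A R^(2/3) = 0.09544 — high.
Trying y = 0.333 m: A R^(2/3) = 0.07007 — close enough.

y_n = 0.333 m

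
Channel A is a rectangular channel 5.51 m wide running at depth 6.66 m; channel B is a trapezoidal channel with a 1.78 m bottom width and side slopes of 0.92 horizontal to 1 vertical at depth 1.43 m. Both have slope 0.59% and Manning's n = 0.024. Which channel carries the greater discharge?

Channel A: Flow area A = b·y = 5.51 × 6.66 = 36.7 m². Wetted perimeter P = b + 2y = 5.51 + 2×6.66 = 18.83 m. Hydraulic radius R = A/P = 36.7/18.83 = 1.949 m. Q_A = (1/0.024)·36.7·1.949^(2/3)·√0.0059 = 183.2 m³/s.
Channel B: With bottom width b = 1.78 m and side slope z = 0.92: A = (b + zy)y = (1.78 + 0.92×1.43)×1.43 = 4.427 m²; P = b + 2y√(1+z²) = 1.78 + 2×1.43×1.359 = 5.666 m. Hydraulic radius R = A/P = 4.427/5.666 = 0.7812 m. Q_B = (1/0.024)·4.427·0.7812^(2/3)·√0.0059 = 12.02 m³/s.
Q_A = 183.2 m³/s vs Q_B = 12.02 m³/s, so channel A carries more.

channel A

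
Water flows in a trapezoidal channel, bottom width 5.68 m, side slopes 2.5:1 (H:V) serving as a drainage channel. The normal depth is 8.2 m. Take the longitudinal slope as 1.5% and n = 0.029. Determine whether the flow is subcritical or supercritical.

supercritical

With bottom width b = 5.68 m and side slope z = 2.5: A = (b + zy)y = (5.68 + 2.5×8.2)×8.2 = 214.7 m²; P = b + 2y√(1+z²) = 5.68 + 2×8.2×2.693 = 49.84 m.
Hydraulic radius R = A/P = 214.7/49.84 = 4.307 m.
V = (1/n) R^(2/3) √S = (1/0.029) × 4.307^(2/3) × √0.015 = 11.18 m/s. Hydraulic depth D_h = A/T = 214.7/46.68 = 4.599 m.
Froude number Fr = V/√(g·D_h) = 11.18/√(9.81×4.599) = 1.66, which is greater than 1, so the flow is supercritical.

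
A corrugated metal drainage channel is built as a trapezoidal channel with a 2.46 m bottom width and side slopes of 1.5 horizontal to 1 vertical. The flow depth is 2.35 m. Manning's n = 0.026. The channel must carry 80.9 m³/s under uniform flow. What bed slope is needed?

S = 0.016

With bottom width b = 2.46 m and side slope z = 1.5: A = (b + zy)y = (2.46 + 1.5×2.35)×2.35 = 14.06 m²; P = b + 2y√(1+z²) = 2.46 + 2×2.35×1.803 = 10.93 m.
Hydraulic radius R = A/P = 14.06/10.93 = 1.286 m.
From Manning's equation, S = [nQ / (1 A R^(2/3))]² = [0.026 × 80.9 / (1 × 14.06 × 1.286^(2/3))]² = 0.016.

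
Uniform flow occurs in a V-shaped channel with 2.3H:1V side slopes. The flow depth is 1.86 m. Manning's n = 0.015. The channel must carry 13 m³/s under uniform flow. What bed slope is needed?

S = 0.000743

For a triangular section with side slope z = 2.3: A = zy² = 2.3×1.86² = 7.957 m²; P = 2y√(1+z²) = 2×1.86×2.508 = 9.33 m.
Hydraulic radius R = A/P = 7.957/9.33 = 0.8529 m.
From Manning's equation, S = [nQ / (1 A R^(2/3))]² = [0.015 × 13 / (1 × 7.957 × 0.8529^(2/3))]² = 0.000743.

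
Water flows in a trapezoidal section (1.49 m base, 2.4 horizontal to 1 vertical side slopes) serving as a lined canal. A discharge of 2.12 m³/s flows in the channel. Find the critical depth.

At critical depth, Q² T / (g A³) = 1, i.e. A³/T = Q²/g = 2.12²/9.81 = 0.4581.
Try y = 0.408 m: A³/T = 0.2965 — short.
Try y = 0.571 m: A³/T = 1.03 — over.
Try y = 0.46 m: A³/T = 0.4594 — ≈ 0.4581.

y_c = 0.46 m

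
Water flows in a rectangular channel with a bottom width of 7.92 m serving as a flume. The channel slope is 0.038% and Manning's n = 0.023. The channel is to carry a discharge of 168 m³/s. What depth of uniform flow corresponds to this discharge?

Manning's equation rearranged: A R^(2/3) = nQ / (1·√S) = 0.023 × 168 / (√0.00038) = 198.2.
Try y = 13.3 m: A R^(2/3) = 221.6 — too large.
Try y = 9.56 m: A R^(2/3) = 150.4 — too small.
Try y = 12.1 m: A R^(2/3) = 198.6 — ≈ 198.2.

y_n = 12.1 m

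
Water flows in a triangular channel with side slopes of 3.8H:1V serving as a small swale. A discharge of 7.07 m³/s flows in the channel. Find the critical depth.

y_c = 0.933 m

At critical depth, Q² T / (g A³) = 1, i.e. A³/T = Q²/g = 7.07²/9.81 = 5.095.
At y = 1.16 m: A³/T = 15.16 — over.
At y = 0.687 m: A³/T = 1.105 — short.
At y = 0.933 m: A³/T = 5.104 — close enough.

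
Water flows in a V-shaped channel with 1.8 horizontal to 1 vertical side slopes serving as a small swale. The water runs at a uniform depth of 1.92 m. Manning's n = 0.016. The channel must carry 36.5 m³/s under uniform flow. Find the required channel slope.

S = 0.00979

For a triangular section with side slope z = 1.8: A = zy² = 1.8×1.92² = 6.636 m²; P = 2y√(1+z²) = 2×1.92×2.059 = 7.907 m.
Hydraulic radius R = A/P = 6.636/7.907 = 0.8392 m.
From Manning's equation, S = [nQ / (1 A R^(2/3))]² = [0.016 × 36.5 / (1 × 6.636 × 0.8392^(2/3))]² = 0.00979.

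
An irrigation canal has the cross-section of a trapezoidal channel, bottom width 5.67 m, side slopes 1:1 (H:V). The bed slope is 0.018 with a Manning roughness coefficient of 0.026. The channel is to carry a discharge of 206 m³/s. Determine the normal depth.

y_n = 3.04 m

Manning's equation rearranged: A R^(2/3) = nQ / (1·√S) = 0.026 × 206 / (√0.018) = 39.92.
Trying y = 3.32 m: A R^(2/3) = 47.09 — high.
Trying y = 2.66 m: A R^(2/3) = 31.31 — low.
Trying y = 3.04 m: A R^(2/3) = 39.99 — close enough.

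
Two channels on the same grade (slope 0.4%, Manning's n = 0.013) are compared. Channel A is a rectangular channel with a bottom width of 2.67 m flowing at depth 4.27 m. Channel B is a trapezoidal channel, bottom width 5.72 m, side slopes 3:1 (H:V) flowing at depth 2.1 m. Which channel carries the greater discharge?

Channel A: Flow area A = b·y = 2.67 × 4.27 = 11.4 m². Wetted perimeter P = b + 2y = 2.67 + 2×4.27 = 11.21 m. Hydraulic radius R = A/P = 11.4/11.21 = 1.017 m. Q_A = (1/0.013)·11.4·1.017^(2/3)·√0.004 = 56.09 m³/s.
Channel B: With bottom width b = 5.72 m and side slope z = 3: A = (b + zy)y = (5.72 + 3×2.1)×2.1 = 25.24 m²; P = b + 2y√(1+z²) = 5.72 + 2×2.1×3.162 = 19 m. Hydraulic radius R = A/P = 25.24/19 = 1.328 m. Q_B = (1/0.013)·25.24·1.328^(2/3)·√0.004 = 148.4 m³/s.
Q_A = 56.09 m³/s vs Q_B = 148.4 m³/s, so channel B carries more.

channel B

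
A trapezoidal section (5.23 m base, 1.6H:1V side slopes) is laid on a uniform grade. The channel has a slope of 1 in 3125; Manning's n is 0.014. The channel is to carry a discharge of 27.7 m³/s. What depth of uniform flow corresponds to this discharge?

Manning's equation rearranged: A R^(2/3) = nQ / (1·√S) = 0.014 × 27.7 / (√0.00032) = 21.68.
At y = 1.79 m: A R^(2/3) = 16.44 — low.
At y = 2.46 m: A R^(2/3) = 30.25 — high.
At y = 2.07 m: A R^(2/3) = 21.66 — ≈ 21.68.

y_n = 2.07 m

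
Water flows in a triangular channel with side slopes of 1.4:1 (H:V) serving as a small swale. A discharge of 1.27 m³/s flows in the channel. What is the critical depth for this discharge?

y_c = 0.7 m

At critical depth, Q² T / (g A³) = 1, i.e. A³/T = Q²/g = 1.27²/9.81 = 0.1644.
At y = 0.88 m: A³/T = 0.5172 — high.
At y = 0.601 m: A³/T = 0.07684 — low.
At y = 0.7 m: A³/T = 0.1647 — close enough.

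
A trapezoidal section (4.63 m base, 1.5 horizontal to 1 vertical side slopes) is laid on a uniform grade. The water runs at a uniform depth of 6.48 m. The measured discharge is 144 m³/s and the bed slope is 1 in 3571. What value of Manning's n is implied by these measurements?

With bottom width b = 4.63 m and side slope z = 1.5: A = (b + zy)y = (4.63 + 1.5×6.48)×6.48 = 92.99 m²; P = b + 2y√(1+z²) = 4.63 + 2×6.48×1.803 = 27.99 m.
Hydraulic radius R = A/P = 92.99/27.99 = 3.322 m.
Rearranging Manning's equation: n = (1/Q) A R^(2/3) S^(1/2) = (1/144) × 92.99 × 3.322^(2/3) × √0.00028 = 0.0241.

n = 0.0241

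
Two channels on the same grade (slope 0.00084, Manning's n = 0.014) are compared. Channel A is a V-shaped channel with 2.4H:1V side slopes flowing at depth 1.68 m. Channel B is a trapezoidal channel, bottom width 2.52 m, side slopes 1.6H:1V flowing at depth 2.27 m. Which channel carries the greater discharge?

Channel A: For a triangular section with side slope z = 2.4: A = zy² = 2.4×1.68² = 6.774 m²; P = 2y√(1+z²) = 2×1.68×2.6 = 8.736 m. Hydraulic radius R = A/P = 6.774/8.736 = 0.7754 m. Q_A = (1/0.014)·6.774·0.7754^(2/3)·√0.00084 = 11.84 m³/s.
Channel B: With bottom width b = 2.52 m and side slope z = 1.6: A = (b + zy)y = (2.52 + 1.6×2.27)×2.27 = 13.97 m²; P = b + 2y√(1+z²) = 2.52 + 2×2.27×1.887 = 11.09 m. Hydraulic radius R = A/P = 13.97/11.09 = 1.26 m. Q_B = (1/0.014)·13.97·1.26^(2/3)·√0.00084 = 33.72 m³/s.
Q_A = 11.84 m³/s vs Q_B = 33.72 m³/s, so channel B carries more.

channel B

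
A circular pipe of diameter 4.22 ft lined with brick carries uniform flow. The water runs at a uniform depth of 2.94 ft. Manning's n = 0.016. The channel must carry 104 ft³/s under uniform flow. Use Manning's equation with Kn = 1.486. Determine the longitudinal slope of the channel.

For a circular section of diameter D = 4.22 ft at depth y = 2.94 ft, the central angle is θ = 2 arccos(1 − 2y/D) = 3.95 rad. Then A = (D²/8)(θ − sin θ) = 10.4 ft² and P = Dθ/2 = 8.335 ft.
Hydraulic radius R = A/P = 10.4/8.335 = 1.248 ft.
From Manning's equation, S = [nQ / (1.486 A R^(2/3))]² = [0.016 × 104 / (1.486 × 10.4 × 1.248^(2/3))]² = 0.00862.

S = 0.00862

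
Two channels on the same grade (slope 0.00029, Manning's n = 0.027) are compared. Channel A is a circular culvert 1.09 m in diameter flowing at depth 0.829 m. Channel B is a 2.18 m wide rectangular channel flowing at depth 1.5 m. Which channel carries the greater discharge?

Channel A: For a circular section of diameter D = 1.09 m at depth y = 0.829 m, the central angle is θ = 2 arccos(1 − 2y/D) = 4.238 rad. Then A = (D²/8)(θ − sin θ) = 0.7615 m² and P = Dθ/2 = 2.31 m. Hydraulic radius R = A/P = 0.7615/2.31 = 0.3297 m. Q_A = (1/0.027)·0.7615·0.3297^(2/3)·√0.00029 = 0.2292 m³/s.
Channel B: Flow area A = b·y = 2.18 × 1.5 = 3.27 m². Wetted perimeter P = b + 2y = 2.18 + 2×1.5 = 5.18 m. Hydraulic radius R = A/P = 3.27/5.18 = 0.6313 m. Q_B = (1/0.027)·3.27·0.6313^(2/3)·√0.00029 = 1.518 m³/s.
Q_A = 0.2292 m³/s vs Q_B = 1.518 m³/s, so channel B carries more.

channel B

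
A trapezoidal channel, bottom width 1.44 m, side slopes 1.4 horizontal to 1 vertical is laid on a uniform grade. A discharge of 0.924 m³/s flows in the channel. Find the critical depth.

At critical depth, Q² T / (g A³) = 1, i.e. A³/T = Q²/g = 0.924²/9.81 = 0.08703.
Trying y = 0.218 m: A³/T = 0.02686 — too small.
Trying y = 0.386 m: A³/T = 0.1772 — too large.
Trying y = 0.312 m: A³/T = 0.08678 — close enough.

y_c = 0.312 m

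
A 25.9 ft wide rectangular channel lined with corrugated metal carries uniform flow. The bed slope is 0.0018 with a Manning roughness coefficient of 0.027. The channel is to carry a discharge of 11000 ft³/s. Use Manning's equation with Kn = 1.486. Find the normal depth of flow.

Manning's equation rearranged: A R^(2/3) = nQ / (1.486·√S) = 0.027 × 11000 / (1.486 × √0.0018) = 4711.
Try y = 47.6 ft: A R^(2/3) = 5791 — too large.
Try y = 34.3 ft: A R^(2/3) = 3957 — too small.
Try y = 39.8 ft: A R^(2/3) = 4711 — matches.

y_n = 39.8 ft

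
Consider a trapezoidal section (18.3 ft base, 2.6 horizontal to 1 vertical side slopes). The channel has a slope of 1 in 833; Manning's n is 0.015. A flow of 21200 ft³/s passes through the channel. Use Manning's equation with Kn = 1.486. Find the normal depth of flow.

Manning's equation rearranged: A R^(2/3) = nQ / (1.486·√S) = 0.015 × 21200 / (1.486 × √0.0012) = 6176.
At y = 22.9 ft: A R^(2/3) = 9456 — over.
At y = 13.6 ft: A R^(2/3) = 2860 — short.
At y = 19.1 ft: A R^(2/3) = 6188 — matches.

y_n = 19.1 ft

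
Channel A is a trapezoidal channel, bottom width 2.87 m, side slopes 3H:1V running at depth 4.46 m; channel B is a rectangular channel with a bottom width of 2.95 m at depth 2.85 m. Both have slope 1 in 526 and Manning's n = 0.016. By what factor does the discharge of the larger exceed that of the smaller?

15.4

Channel A: With bottom width b = 2.87 m and side slope z = 3: A = (b + zy)y = (2.87 + 3×4.46)×4.46 = 72.47 m²; P = b + 2y√(1+z²) = 2.87 + 2×4.46×3.162 = 31.08 m. Hydraulic radius R = A/P = 72.47/31.08 = 2.332 m. Q_A = (1/0.016)·72.47·2.332^(2/3)·√0.001901 = 347.3 m³/s.
Channel B: Flow area A = b·y = 2.95 × 2.85 = 8.408 m². Wetted perimeter P = b + 2y = 2.95 + 2×2.85 = 8.65 m. Hydraulic radius R = A/P = 8.408/8.65 = 0.972 m. Q_B = (1/0.016)·8.408·0.972^(2/3)·√0.001901 = 22.48 m³/s.
The larger discharge is 347.3 m³/s and the smaller is 22.48 m³/s; the ratio is 15.4.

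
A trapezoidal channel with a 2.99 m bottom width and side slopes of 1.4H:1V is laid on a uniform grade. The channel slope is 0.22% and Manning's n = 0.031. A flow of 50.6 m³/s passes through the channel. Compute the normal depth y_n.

Manning's equation rearranged: A R^(2/3) = nQ / (1·√S) = 0.031 × 50.6 / (√0.0022) = 33.44.
At y = 3.62 m: A R^(2/3) = 44.57 — over.
At y = 2.17 m: A R^(2/3) = 15.19 — short.
At y = 3.17 m: A R^(2/3) = 33.46 — close enough.

y_n = 3.17 m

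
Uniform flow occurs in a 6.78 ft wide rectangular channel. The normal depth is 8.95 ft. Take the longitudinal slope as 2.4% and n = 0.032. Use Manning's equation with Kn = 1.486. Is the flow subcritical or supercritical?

Flow area A = b·y = 6.78 × 8.95 = 60.68 ft². Wetted perimeter P = b + 2y = 6.78 + 2×8.95 = 24.68 ft.
Hydraulic radius R = A/P = 60.68/24.68 = 2.459 ft.
V = (1.486/n) R^(2/3) √S = (1.486/0.032) × 2.459^(2/3) × √0.024 = 13.11 ft/s. Hydraulic depth D_h = A/T = 60.68/6.78 = 8.95 ft.
Froude number Fr = V/√(g·D_h) = 13.11/√(32.2×8.95) = 0.772, which is less than 1, so the flow is subcritical.

subcritical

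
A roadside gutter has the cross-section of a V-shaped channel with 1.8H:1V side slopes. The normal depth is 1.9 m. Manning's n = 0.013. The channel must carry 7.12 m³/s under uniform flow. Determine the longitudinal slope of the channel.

For a triangular section with side slope z = 1.8: A = zy² = 1.8×1.9² = 6.498 m²; P = 2y√(1+z²) = 2×1.9×2.059 = 7.825 m.
Hydraulic radius R = A/P = 6.498/7.825 = 0.8304 m.
From Manning's equation, S = [nQ / (1 A R^(2/3))]² = [0.013 × 7.12 / (1 × 6.498 × 0.8304^(2/3))]² = 0.00026.

S = 0.00026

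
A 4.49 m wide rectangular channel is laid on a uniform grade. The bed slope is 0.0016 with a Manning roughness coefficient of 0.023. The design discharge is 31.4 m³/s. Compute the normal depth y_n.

y_n = 3.31 m

Manning's equation rearranged: A R^(2/3) = nQ / (1·√S) = 0.023 × 31.4 / (√0.0016) = 18.05.
At y = 2.72 m: A R^(2/3) = 14.02 — too small.
At y = 4.06 m: A R^(2/3) = 23.31 — too large.
At y = 3.31 m: A R^(2/3) = 18.04 — matches.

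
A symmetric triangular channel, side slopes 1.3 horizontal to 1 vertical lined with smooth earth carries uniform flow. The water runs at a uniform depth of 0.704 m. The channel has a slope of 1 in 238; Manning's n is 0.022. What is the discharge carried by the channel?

For a triangular section with side slope z = 1.3: A = zy² = 1.3×0.704² = 0.6443 m²; P = 2y√(1+z²) = 2×0.704×1.64 = 2.309 m.
Hydraulic radius R = A/P = 0.6443/2.309 = 0.279 m.
Manning's equation: Q = (1/n) A R^(2/3) S^(1/2) = (1/0.022) × 0.6443 × 0.279^(2/3) × 0.004202^(1/2) = 0.811 m³/s.

Q = 0.811 m³/s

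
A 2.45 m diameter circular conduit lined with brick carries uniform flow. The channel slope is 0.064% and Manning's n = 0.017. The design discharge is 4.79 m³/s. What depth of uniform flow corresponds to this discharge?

y_n = 1.9 m

Manning's equation rearranged: A R^(2/3) = nQ / (1·√S) = 0.017 × 4.79 / (√0.00064) = 3.219.
Try y = 2.12 m: A R^(2/3) = 3.548 — over.
Try y = 1.9 m: A R^(2/3) = 3.219 — ≈ 3.219.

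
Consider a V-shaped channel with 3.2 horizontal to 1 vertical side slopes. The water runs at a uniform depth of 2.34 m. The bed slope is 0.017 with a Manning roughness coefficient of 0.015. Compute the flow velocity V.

For a triangular section with side slope z = 3.2: A = zy² = 3.2×2.34² = 17.52 m²; P = 2y√(1+z²) = 2×2.34×3.353 = 15.69 m.
Hydraulic radius R = A/P = 17.52/15.69 = 1.117 m.
From Manning's equation, V = (1/n) R^(2/3) S^(1/2) = (1/0.015) × 1.117^(2/3) × 0.017^(1/2) = 9.36 m/s.

V = 9.36 m/s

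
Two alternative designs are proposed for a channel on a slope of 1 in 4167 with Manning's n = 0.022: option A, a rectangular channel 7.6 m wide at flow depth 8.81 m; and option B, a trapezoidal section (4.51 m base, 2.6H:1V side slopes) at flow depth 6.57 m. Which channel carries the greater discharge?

Channel A: Flow area A = b·y = 7.6 × 8.81 = 66.96 m². Wetted perimeter P = b + 2y = 7.6 + 2×8.81 = 25.22 m. Hydraulic radius R = A/P = 66.96/25.22 = 2.655 m. Q_A = (1/0.022)·66.96·2.655^(2/3)·√0.00024 = 90.4 m³/s.
Channel B: With bottom width b = 4.51 m and side slope z = 2.6: A = (b + zy)y = (4.51 + 2.6×6.57)×6.57 = 141.9 m²; P = b + 2y√(1+z²) = 4.51 + 2×6.57×2.786 = 41.11 m. Hydraulic radius R = A/P = 141.9/41.11 = 3.45 m. Q_B = (1/0.022)·141.9·3.45^(2/3)·√0.00024 = 228.1 m³/s.
Q_A = 90.4 m³/s vs Q_B = 228.1 m³/s, so channel B carries more.

channel B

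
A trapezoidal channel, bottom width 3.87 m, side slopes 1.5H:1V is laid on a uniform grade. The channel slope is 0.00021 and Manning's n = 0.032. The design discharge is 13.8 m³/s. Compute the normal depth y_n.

y_n = 2.77 m

Manning's equation rearranged: A R^(2/3) = nQ / (1·√S) = 0.032 × 13.8 / (√0.00021) = 30.47.
Trying y = 2.28 m: A R^(2/3) = 20.55 — low.
Trying y = 2.77 m: A R^(2/3) = 30.46 — matches.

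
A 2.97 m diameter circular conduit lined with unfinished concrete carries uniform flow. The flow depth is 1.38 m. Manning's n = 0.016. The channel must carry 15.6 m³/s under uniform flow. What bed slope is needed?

For a circular section of diameter D = 2.97 m at depth y = 1.38 m, the central angle is θ = 2 arccos(1 − 2y/D) = 3 rad. Then A = (D²/8)(θ − sin θ) = 3.152 m² and P = Dθ/2 = 4.455 m.
Hydraulic radius R = A/P = 3.152/4.455 = 0.7076 m.
From Manning's equation, S = [nQ / (1 A R^(2/3))]² = [0.016 × 15.6 / (1 × 3.152 × 0.7076^(2/3))]² = 0.00994.

S = 0.00994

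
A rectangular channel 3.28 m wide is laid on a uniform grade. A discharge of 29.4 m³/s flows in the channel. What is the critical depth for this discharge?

For a rectangular channel, critical depth y_c = (q²/g)^(1/3) where q = Q/b = 29.4/3.28 = 8.963 m²/s.
So y_c = (8.963²/9.81)^(1/3) = 2.02 m.

y_c = 2.02 m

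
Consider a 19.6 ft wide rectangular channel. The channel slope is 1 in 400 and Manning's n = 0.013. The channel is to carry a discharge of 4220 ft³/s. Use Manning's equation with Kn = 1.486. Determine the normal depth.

y_n = 12.2 ft

Manning's equation rearranged: A R^(2/3) = nQ / (1.486·√S) = 0.013 × 4220 / (1.486 × √0.0025) = 738.4.
At y = 14.3 ft: A R^(2/3) = 906.3 — high.
At y = 9.33 ft: A R^(2/3) = 518.9 — low.
At y = 12.2 ft: A R^(2/3) = 739.1 — ≈ 738.4.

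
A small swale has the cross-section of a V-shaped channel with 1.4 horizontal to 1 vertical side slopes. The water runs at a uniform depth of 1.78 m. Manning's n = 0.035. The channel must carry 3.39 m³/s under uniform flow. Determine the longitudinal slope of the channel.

S = 0.0011

For a triangular section with side slope z = 1.4: A = zy² = 1.4×1.78² = 4.436 m²; P = 2y√(1+z²) = 2×1.78×1.72 = 6.125 m.
Hydraulic radius R = A/P = 4.436/6.125 = 0.7242 m.
From Manning's equation, S = [nQ / (1 A R^(2/3))]² = [0.035 × 3.39 / (1 × 4.436 × 0.7242^(2/3))]² = 0.0011.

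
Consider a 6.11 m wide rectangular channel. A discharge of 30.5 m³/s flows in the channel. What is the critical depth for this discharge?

y_c = 1.36 m

For a rectangular channel, critical depth y_c = (q²/g)^(1/3) where q = Q/b = 30.5/6.11 = 4.992 m²/s.
So y_c = (4.992²/9.81)^(1/3) = 1.36 m.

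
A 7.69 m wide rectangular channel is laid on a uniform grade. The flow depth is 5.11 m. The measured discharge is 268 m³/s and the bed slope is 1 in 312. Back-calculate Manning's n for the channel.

n = 0.014

Flow area A = b·y = 7.69 × 5.11 = 39.3 m². Wetted perimeter P = b + 2y = 7.69 + 2×5.11 = 17.91 m.
Hydraulic radius R = A/P = 39.3/17.91 = 2.194 m.
Rearranging Manning's equation: n = (1/Q) A R^(2/3) S^(1/2) = (1/268) × 39.3 × 2.194^(2/3) × √0.003205 = 0.014.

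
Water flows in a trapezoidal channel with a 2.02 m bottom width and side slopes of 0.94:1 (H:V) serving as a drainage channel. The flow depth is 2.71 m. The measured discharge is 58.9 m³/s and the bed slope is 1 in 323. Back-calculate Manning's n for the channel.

With bottom width b = 2.02 m and side slope z = 0.94: A = (b + zy)y = (2.02 + 0.94×2.71)×2.71 = 12.38 m²; P = b + 2y√(1+z²) = 2.02 + 2×2.71×1.372 = 9.459 m.
Hydraulic radius R = A/P = 12.38/9.459 = 1.309 m.
Rearranging Manning's equation: n = (1/Q) A R^(2/3) S^(1/2) = (1/58.9) × 12.38 × 1.309^(2/3) × √0.003096 = 0.014.

n = 0.014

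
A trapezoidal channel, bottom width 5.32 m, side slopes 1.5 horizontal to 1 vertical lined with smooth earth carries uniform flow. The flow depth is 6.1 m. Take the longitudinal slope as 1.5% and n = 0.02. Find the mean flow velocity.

With bottom width b = 5.32 m and side slope z = 1.5: A = (b + zy)y = (5.32 + 1.5×6.1)×6.1 = 88.27 m²; P = b + 2y√(1+z²) = 5.32 + 2×6.1×1.803 = 27.31 m.
Hydraulic radius R = A/P = 88.27/27.31 = 3.232 m.
From Manning's equation, V = (1/n) R^(2/3) S^(1/2) = (1/0.02) × 3.232^(2/3) × 0.015^(1/2) = 13.4 m/s.

V = 13.4 m/s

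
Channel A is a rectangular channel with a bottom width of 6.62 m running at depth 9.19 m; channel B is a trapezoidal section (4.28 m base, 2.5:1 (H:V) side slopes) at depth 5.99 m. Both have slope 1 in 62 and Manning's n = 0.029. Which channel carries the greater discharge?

Channel A: Flow area A = b·y = 6.62 × 9.19 = 60.84 m². Wetted perimeter P = b + 2y = 6.62 + 2×9.19 = 25 m. Hydraulic radius R = A/P = 60.84/25 = 2.434 m. Q_A = (1/0.029)·60.84·2.434^(2/3)·√0.01613 = 482 m³/s.
Channel B: With bottom width b = 4.28 m and side slope z = 2.5: A = (b + zy)y = (4.28 + 2.5×5.99)×5.99 = 115.3 m²; P = b + 2y√(1+z²) = 4.28 + 2×5.99×2.693 = 36.54 m. Hydraulic radius R = A/P = 115.3/36.54 = 3.157 m. Q_B = (1/0.029)·115.3·3.157^(2/3)·√0.01613 = 1087 m³/s.
Q_A = 482 m³/s vs Q_B = 1087 m³/s, so channel B carries more.

channel B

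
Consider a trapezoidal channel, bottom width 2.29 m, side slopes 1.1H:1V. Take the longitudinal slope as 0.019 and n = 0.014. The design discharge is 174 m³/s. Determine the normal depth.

Manning's equation rearranged: A R^(2/3) = nQ / (1·√S) = 0.014 × 174 / (√0.019) = 17.67.
Try y = 2.05 m: A R^(2/3) = 9.996 — too small.
Try y = 3.02 m: A R^(2/3) = 22.25 — too large.
Try y = 2.71 m: A R^(2/3) = 17.71 — ≈ 17.67.

y_n = 2.71 m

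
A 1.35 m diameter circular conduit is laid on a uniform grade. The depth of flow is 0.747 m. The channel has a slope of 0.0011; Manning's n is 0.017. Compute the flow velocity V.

V = 0.985 m/s

For a circular section of diameter D = 1.35 m at depth y = 0.747 m, the central angle is θ = 2 arccos(1 − 2y/D) = 3.355 rad. Then A = (D²/8)(θ − sin θ) = 0.8127 m² and P = Dθ/2 = 2.265 m.
Hydraulic radius R = A/P = 0.8127/2.265 = 0.3588 m.
From Manning's equation, V = (1/n) R^(2/3) S^(1/2) = (1/0.017) × 0.3588^(2/3) × 0.0011^(1/2) = 0.985 m/s.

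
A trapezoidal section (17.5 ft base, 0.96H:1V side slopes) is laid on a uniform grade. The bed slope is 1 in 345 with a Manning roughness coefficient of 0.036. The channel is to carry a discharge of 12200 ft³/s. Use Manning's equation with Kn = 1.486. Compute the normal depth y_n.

Manning's equation rearranged: A R^(2/3) = nQ / (1.486·√S) = 0.036 × 12200 / (1.486 × √0.002899) = 5490.
At y = 27.8 ft: A R^(2/3) = 6788 — over.
At y = 20.6 ft: A R^(2/3) = 3633 — short.
At y = 25.1 ft: A R^(2/3) = 5469 — matches.

y_n = 25.1 ft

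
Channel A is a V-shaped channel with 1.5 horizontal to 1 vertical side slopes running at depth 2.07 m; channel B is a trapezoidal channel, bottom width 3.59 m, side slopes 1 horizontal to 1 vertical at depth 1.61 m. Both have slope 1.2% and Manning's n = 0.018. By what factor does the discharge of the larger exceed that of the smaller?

1.47

Channel A: For a triangular section with side slope z = 1.5: A = zy² = 1.5×2.07² = 6.427 m²; P = 2y√(1+z²) = 2×2.07×1.803 = 7.463 m. Hydraulic radius R = A/P = 6.427/7.463 = 0.8612 m. Q_A = (1/0.018)·6.427·0.8612^(2/3)·√0.012 = 35.41 m³/s.
Channel B: With bottom width b = 3.59 m and side slope z = 1: A = (b + zy)y = (3.59 + 1×1.61)×1.61 = 8.372 m²; P = b + 2y√(1+z²) = 3.59 + 2×1.61×1.414 = 8.144 m. Hydraulic radius R = A/P = 8.372/8.144 = 1.028 m. Q_B = (1/0.018)·8.372·1.028^(2/3)·√0.012 = 51.9 m³/s.
The larger discharge is 51.9 m³/s and the smaller is 35.41 m³/s; the ratio is 1.47.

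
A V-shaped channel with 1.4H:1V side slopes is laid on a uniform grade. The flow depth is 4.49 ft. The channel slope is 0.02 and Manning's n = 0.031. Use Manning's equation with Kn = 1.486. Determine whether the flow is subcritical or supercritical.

For a triangular section with side slope z = 1.4: A = zy² = 1.4×4.49² = 28.22 ft²; P = 2y√(1+z²) = 2×4.49×1.72 = 15.45 ft.
Hydraulic radius R = A/P = 28.22/15.45 = 1.827 ft.
V = (1.486/n) R^(2/3) √S = (1.486/0.031) × 1.827^(2/3) × √0.02 = 10.13 ft/s. Hydraulic depth D_h = A/T = 28.22/12.57 = 2.245 ft.
Froude number Fr = V/√(g·D_h) = 10.13/√(32.2×2.245) = 1.19, which is greater than 1, so the flow is supercritical.

supercritical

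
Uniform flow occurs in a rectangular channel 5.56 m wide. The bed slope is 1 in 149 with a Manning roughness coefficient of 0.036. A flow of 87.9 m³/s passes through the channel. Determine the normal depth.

Manning's equation rearranged: A R^(2/3) = nQ / (1·√S) = 0.036 × 87.9 / (√0.006711) = 38.63.
Try y = 3.69 m: A R^(2/3) = 27.9 — short.
Try y = 5.57 m: A R^(2/3) = 46.75 — over.
Try y = 4.77 m: A R^(2/3) = 38.61 — ≈ 38.63.

y_n = 4.77 m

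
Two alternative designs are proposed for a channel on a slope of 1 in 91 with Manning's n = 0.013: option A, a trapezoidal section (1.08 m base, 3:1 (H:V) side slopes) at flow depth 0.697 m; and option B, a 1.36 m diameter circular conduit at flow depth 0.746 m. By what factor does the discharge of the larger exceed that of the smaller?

Channel A: With bottom width b = 1.08 m and side slope z = 3: A = (b + zy)y = (1.08 + 3×0.697)×0.697 = 2.21 m²; P = b + 2y√(1+z²) = 1.08 + 2×0.697×3.162 = 5.488 m. Hydraulic radius R = A/P = 2.21/5.488 = 0.4027 m. Q_A = (1/0.013)·2.21·0.4027^(2/3)·√0.01099 = 9.719 m³/s.
Channel B: For a circular section of diameter D = 1.36 m at depth y = 0.746 m, the central angle is θ = 2 arccos(1 − 2y/D) = 3.336 rad. Then A = (D²/8)(θ − sin θ) = 0.816 m² and P = Dθ/2 = 2.268 m. Hydraulic radius R = A/P = 0.816/2.268 = 0.3597 m. Q_B = (1/0.013)·0.816·0.3597^(2/3)·√0.01099 = 3.328 m³/s.
The larger discharge is 9.719 m³/s and the smaller is 3.328 m³/s; the ratio is 2.92.

2.92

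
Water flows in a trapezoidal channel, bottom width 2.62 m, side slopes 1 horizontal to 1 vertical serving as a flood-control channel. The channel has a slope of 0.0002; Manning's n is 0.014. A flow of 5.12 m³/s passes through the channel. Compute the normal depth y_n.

Manning's equation rearranged: A R^(2/3) = nQ / (1·√S) = 0.014 × 5.12 / (√0.0002) = 5.069.
At y = 1.13 m: A R^(2/3) = 3.431 — too small.
At y = 1.4 m: A R^(2/3) = 5.071 — matches.

y_n = 1.4 m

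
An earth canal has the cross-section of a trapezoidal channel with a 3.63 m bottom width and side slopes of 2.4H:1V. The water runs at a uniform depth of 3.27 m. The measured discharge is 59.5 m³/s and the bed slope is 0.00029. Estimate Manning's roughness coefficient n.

With bottom width b = 3.63 m and side slope z = 2.4: A = (b + zy)y = (3.63 + 2.4×3.27)×3.27 = 37.53 m²; P = b + 2y√(1+z²) = 3.63 + 2×3.27×2.6 = 20.63 m.
Hydraulic radius R = A/P = 37.53/20.63 = 1.819 m.
Rearranging Manning's equation: n = (1/Q) A R^(2/3) S^(1/2) = (1/59.5) × 37.53 × 1.819^(2/3) × √0.00029 = 0.016.

n = 0.016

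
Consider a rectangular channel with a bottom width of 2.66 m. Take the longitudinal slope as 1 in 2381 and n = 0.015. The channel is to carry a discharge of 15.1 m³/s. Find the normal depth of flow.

Manning's equation rearranged: A R^(2/3) = nQ / (1·√S) = 0.015 × 15.1 / (√0.00042) = 11.05.
Try y = 3.14 m: A R^(2/3) = 7.982 — short.
Try y = 4.72 m: A R^(2/3) = 12.87 — over.
Try y = 4.14 m: A R^(2/3) = 11.06 — matches.

y_n = 4.14 m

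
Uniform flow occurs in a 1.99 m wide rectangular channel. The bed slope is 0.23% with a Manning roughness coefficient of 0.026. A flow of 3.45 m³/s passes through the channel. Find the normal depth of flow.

y_n = 1.36 m

Manning's equation rearranged: A R^(2/3) = nQ / (1·√S) = 0.026 × 3.45 / (√0.0023) = 1.87.
At y = 1.11 m: A R^(2/3) = 1.437 — short.
At y = 1.36 m: A R^(2/3) = 1.871 — ≈ 1.87.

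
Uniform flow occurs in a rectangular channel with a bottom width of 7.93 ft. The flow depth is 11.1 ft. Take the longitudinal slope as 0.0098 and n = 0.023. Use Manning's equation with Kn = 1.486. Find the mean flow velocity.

V = 13.1 ft/s

Flow area A = b·y = 7.93 × 11.1 = 88.02 ft². Wetted perimeter P = b + 2y = 7.93 + 2×11.1 = 30.13 ft.
Hydraulic radius R = A/P = 88.02/30.13 = 2.921 ft.
From Manning's equation, V = (1.486/n) R^(2/3) S^(1/2) = (1.486/0.023) × 2.921^(2/3) × 0.0098^(1/2) = 13.1 ft/s.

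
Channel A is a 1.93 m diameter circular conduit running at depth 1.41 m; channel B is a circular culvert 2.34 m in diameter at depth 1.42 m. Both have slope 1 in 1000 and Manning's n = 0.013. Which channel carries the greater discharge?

channel B

Channel A: For a circular section of diameter D = 1.93 m at depth y = 1.41 m, the central angle is θ = 2 arccos(1 − 2y/D) = 4.1 rad. Then A = (D²/8)(θ − sin θ) = 2.29 m² and P = Dθ/2 = 3.957 m. Hydraulic radius R = A/P = 2.29/3.957 = 0.5788 m. Q_A = (1/0.013)·2.29·0.5788^(2/3)·√0.001 = 3.869 m³/s.
Channel B: For a circular section of diameter D = 2.34 m at depth y = 1.42 m, the central angle is θ = 2 arccos(1 − 2y/D) = 3.572 rad. Then A = (D²/8)(θ − sin θ) = 2.731 m² and P = Dθ/2 = 4.18 m. Hydraulic radius R = A/P = 2.731/4.18 = 0.6534 m. Q_B = (1/0.013)·2.731·0.6534^(2/3)·√0.001 = 5.002 m³/s.
Q_A = 3.869 m³/s vs Q_B = 5.002 m³/s, so channel B carries more.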